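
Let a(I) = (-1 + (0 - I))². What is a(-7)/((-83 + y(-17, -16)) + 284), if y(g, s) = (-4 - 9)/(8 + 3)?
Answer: 198/1099 ≈ 0.18016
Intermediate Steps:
y(g, s) = -13/11
a(I) = (-1 - I)²
a(-7)/((-83 + y(-17, -16)) + 284) = (1 - 7)²/((-83 - 13/11) + 284) = (-6)²/(-926/11 + 284) = 36/(2198/11) = 36*(11/2198) = 198/1099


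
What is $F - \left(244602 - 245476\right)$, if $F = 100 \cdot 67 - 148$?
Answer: $7426$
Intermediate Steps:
$F = 6552$ ($F = 6700 - 148 = 6552$)
$F - \left(244602 - 245476\right) = 6552 - \left(244602 - 245476\right) = 6552 - -874 = 6552 + 874 = 7426$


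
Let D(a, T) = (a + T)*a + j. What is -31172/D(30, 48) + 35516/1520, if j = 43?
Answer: 9313297/905540 ≈ 10.285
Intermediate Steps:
D(a, T) = 43 + a*(T + a) (D(a, T) = (a + T)*a + 43 = (T + a)*a + 43 = a*(T + a) + 43 = 43 + a*(T + a))
-31172/D(30, 48) + 35516/1520 = -31172/(43 + 30**2 + 48*30) + 35516/1520 = -31172/(43 + 900 + 1440) + 35516*(1/1520) = -31172/2383 + 8879/380 = 9313297/905540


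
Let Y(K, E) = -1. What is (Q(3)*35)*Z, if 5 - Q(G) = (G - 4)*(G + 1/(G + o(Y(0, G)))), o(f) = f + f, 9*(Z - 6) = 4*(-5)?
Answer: 1190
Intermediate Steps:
Z = 34/9 (Z = 6 + (4*(-5))/9 = 6 + (⅑)*(-20) = 6 - 20/9 = 34/9 ≈ 3.7778)
o(f) = 2*f
Q(G) = 5 - (-4 + G)*(G + 1/(-2 + G)) (Q(G) = 5 - (G - 4)*(G + 1/(G + 2*(-1))) = 5 - (-4 + G)*(G + 1/(G - 2)) = 5 - (-4 + G)*(G + 1/(-2 + G)))
(Q(3)*35)*Z = (((-6 - 1*3³ - 4*3 + 6*3²)/(-2 + 3))*35)*(34/9) = (((-6 - 1*27 - 12 + 6*9)/1)*35)*(34/9) = ((1*(-6 - 27 - 12 + 54))*35)*(34/9) = ((1*9)*35)*(34/9) = (9*35)*(34/9) = 315*(34/9) = 1190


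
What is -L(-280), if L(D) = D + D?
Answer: 560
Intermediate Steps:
L(D) = 2*D
-L(-280) = -2*(-280) = -1*(-560) = 560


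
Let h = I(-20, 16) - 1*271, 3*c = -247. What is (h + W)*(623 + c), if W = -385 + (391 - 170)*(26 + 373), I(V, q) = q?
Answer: 141988258/3 ≈ 4.7329e+7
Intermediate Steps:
c = -247/3 (c = (⅓)*(-247) = -247/3 ≈ -82.333)
h = -255 (h = 16 - 1*271 = 16 - 271 = -255)
W = 87794 (W = -385 + 221*399 = -385 + 88179 = 87794)
(h + W)*(623 + c) = (-255 + 87794)*(623 - 247/3) = 87539*(1622/3) = 141988258/3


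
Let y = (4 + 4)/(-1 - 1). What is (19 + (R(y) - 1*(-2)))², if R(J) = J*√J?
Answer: 377 - 336*I ≈ 377.0 - 336.0*I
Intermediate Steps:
y = -4 (y = 8/(-2) = 8*(-½) = -4)
R(J) = J^(3/2)
(19 + (R(y) - 1*(-2)))² = (19 + ((-4)^(3/2) - 1*(-2)))² = (19 + (-8*I + 2))² = (19 + (2 - 8*I))² = (21 - 8*I)²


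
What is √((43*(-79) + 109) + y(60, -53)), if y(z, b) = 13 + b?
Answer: 16*I*√13 ≈ 57.689*I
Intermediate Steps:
√((43*(-79) + 109) + y(60, -53)) = √((43*(-79) + 109) + (13 - 53)) = √((-3397 + 109) - 40) = √(-3288 - 40) = √(-3328) = 16*I*√13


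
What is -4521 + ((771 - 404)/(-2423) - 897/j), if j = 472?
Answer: -5172815431/1143656 ≈ -4523.1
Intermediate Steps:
-4521 + ((771 - 404)/(-2423) - 897/j) = -4521 + ((771 - 404)/(-2423) - 897/472) = -4521 + (367*(-1/2423) - 897*1/472) = -4521 + (-367/2423 - 897/472) = -4521 - 2346655/1143656 = -5172815431/1143656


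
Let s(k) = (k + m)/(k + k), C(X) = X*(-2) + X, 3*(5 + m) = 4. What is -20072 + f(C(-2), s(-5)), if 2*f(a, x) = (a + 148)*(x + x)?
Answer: -19942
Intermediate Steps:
m = -11/3 (m = -5 + (1/3)*4 = -5 + 4/3 = -11/3 ≈ -3.6667)
C(X) = -X (C(X) = -2*X + X = -X)
s(k) = (-11/3 + k)/(2*k) (s(k) = (k - 11/3)/(k + k) = (-11/3 + k)/((2*k)) = (-11/3 + k)*(1/(2*k)) = (-11/3 + k)/(2*k))
f(a, x) = x*(148 + a) (f(a, x) = ((a + 148)*(x + x))/2 = ((148 + a)*(2*x))/2 = (2*x*(148 + a))/2 = x*(148 + a))
-20072 + f(C(-2), s(-5)) = -20072 + ((1/6)*(-11 + 3*(-5))/(-5))*(148 - 1*(-2)) = -20072 + ((1/6)*(-1/5)*(-11 - 15))*(148 + 2) = -20072 + ((1/6)*(-1/5)*(-26))*150 = -20072 + (13/15)*150 = -20072 + 130 = -19942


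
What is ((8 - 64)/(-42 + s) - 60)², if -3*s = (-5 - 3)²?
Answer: 31539456/9025 ≈ 3494.7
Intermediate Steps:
s = -64/3 (s = -(-5 - 3)²/3 = -⅓*(-8)² = -⅓*64 = -64/3 ≈ -21.333)
((8 - 64)/(-42 + s) - 60)² = ((8 - 64)/(-42 - 64/3) - 60)² = (-56/(-190/3) - 60)² = (-56*(-3/190) - 60)² = (84/95 - 60)² = (-5616/95)² = 31539456/9025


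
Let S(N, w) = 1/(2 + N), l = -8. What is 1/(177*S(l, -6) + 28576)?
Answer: 2/57093 ≈ 3.5031e-5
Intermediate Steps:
1/(177*S(l, -6) + 28576) = 1/(177/(2 - 8) + 28576) = 1/(177/(-6) + 28576) = 1/(177*(-⅙) + 28576) = 1/(-59/2 + 28576) = 1/(57093/2) = 2/57093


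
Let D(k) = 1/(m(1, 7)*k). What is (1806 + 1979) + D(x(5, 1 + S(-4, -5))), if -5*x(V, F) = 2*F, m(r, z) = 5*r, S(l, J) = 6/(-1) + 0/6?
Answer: 37851/10 ≈ 3785.1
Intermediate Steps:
S(l, J) = -6 (S(l, J) = 6*(-1) + 0*(1/6) = -6 + 0 = -6)
x(V, F) = -2*F/5
D(k) = 1/(5*k) (D(k) = 1/((5*1)*k) = 1/(5*k))
(1806 + 1979) + D(x(5, 1 + S(-4, -5))) = (1806 + 1979) + 1/(5*((-2*(1 - 6)/5))) = 3785 + 1/(5*((-2/5*(-5)))) = 3785 + (1/5)/2 = 3785 + (1/5)*(1/2) = 3785 + 1/10 = 37851/10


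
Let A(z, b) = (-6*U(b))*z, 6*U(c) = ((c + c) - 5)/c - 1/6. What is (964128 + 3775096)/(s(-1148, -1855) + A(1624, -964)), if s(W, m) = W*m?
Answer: 244747068/109821337 ≈ 2.2286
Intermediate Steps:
U(c) = -1/36 + (-5 + 2*c)/(6*c) (U(c) = (((c + c) - 5)/c - 1/6)/6 = ((2*c - 5)/c - 1*⅙)/6 = ((-5 + 2*c)/c - ⅙)/6 = (-⅙ + (-5 + 2*c)/c)/6 = -1/36 + (-5 + 2*c)/(6*c))
A(z, b) = -z*(-30 + 11*b)/(6*b) (A(z, b) = (-(-30 + 11*b)/(6*b))*z = -z*(-30 + 11*b)/(6*b))
(964128 + 3775096)/(s(-1148, -1855) + A(1624, -964)) = (964128 + 3775096)/(-1148*(-1855) + (⅙)*1624*(30 - 11*(-964))/(-964)) = 4739224/(2129540 + (⅙)*1624*(-1/964)*(30 + 10604)) = 4739224/(2129540 + (⅙)*1624*(-1/964)*10634) = 4739224/(2129540 - 2158702/723) = 4739224/(1537498718/723) = 4739224*(723/1537498718) = 244747068/109821337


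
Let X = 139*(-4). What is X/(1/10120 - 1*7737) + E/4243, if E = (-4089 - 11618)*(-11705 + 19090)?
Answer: -9082297124266645/332220276677 ≈ -27338.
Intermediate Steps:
X = -556
E = -115996195 (E = -15707*7385 = -115996195)
X/(1/10120 - 1*7737) + E/4243 = -556/(1/10120 - 1*7737) - 115996195/4243 = -556/(1/10120 - 7737) - 115996195*1/4243 = -556/(-78298439/10120) - 115996195/4243 = -556*(-10120/78298439) - 115996195/4243 = 5626720/78298439 - 115996195/4243 = -9082297124266645/332220276677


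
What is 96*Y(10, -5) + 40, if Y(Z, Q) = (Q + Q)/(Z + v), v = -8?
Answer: -440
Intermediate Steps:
Y(Z, Q) = 2*Q/(-8 + Z) (Y(Z, Q) = (Q + Q)/(Z - 8) = (2*Q)/(-8 + Z) = 2*Q/(-8 + Z))
96*Y(10, -5) + 40 = 96*(2*(-5)/(-8 + 10)) + 40 = 96*(2*(-5)/2) + 40 = 96*(2*(-5)*(1/2)) + 40 = 96*(-5) + 40 = -480 + 40 = -440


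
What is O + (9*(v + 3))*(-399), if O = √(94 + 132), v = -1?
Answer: -7182 + √226 ≈ -7167.0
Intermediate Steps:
O = √226 ≈ 15.033
O + (9*(v + 3))*(-399) = √226 + (9*(-1 + 3))*(-399) = √226 + (9*2)*(-399) = √226 + 18*(-399) = √226 - 7182 = -7182 + √226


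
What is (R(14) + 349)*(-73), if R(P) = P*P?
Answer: -39785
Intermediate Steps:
R(P) = P**2
(R(14) + 349)*(-73) = (14**2 + 349)*(-73) = (196 + 349)*(-73) = 545*(-73) = -39785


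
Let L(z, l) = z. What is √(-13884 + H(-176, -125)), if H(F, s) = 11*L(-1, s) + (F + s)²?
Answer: √76706 ≈ 276.96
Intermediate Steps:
H(F, s) = -11 + (F + s)² (H(F, s) = 11*(-1) + (F + s)² = -11 + (F + s)²)
√(-13884 + H(-176, -125)) = √(-13884 + (-11 + (-176 - 125)²)) = √(-13884 + (-11 + (-301)²)) = √(-13884 + (-11 + 90601)) = √(-13884 + 90590) = √76706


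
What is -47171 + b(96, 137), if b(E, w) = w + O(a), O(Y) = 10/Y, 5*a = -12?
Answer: -282229/6 ≈ -47038.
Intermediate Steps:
a = -12/5 (a = (⅕)*(-12) = -12/5 ≈ -2.4000)
b(E, w) = -25/6 + w (b(E, w) = w + 10/(-12/5) = w + 10*(-5/12) = w - 25/6 = -25/6 + w)
-47171 + b(96, 137) = -47171 + (-25/6 + 137) = -47171 + 797/6 = -282229/6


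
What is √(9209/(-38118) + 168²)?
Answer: √41008610794314/38118 ≈ 168.00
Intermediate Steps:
√(9209/(-38118) + 168²) = √(9209*(-1/38118) + 28224) = √(-9209/38118 + 28224) = √(1075833223/38118) = √41008610794314/38118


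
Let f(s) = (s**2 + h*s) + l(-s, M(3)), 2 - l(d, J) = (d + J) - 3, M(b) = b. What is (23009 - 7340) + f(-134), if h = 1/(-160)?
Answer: 2679507/80 ≈ 33494.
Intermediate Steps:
h = -1/160 ≈ -0.0062500
l(d, J) = 5 - J - d (l(d, J) = 2 - ((d + J) - 3) = 2 - ((J + d) - 3) = 2 - (-3 + J + d) = 2 + (3 - J - d) = 5 - J - d)
f(s) = 2 + s**2 + 159*s/160 (f(s) = (s**2 - s/160) + (5 - 1*3 - (-1)*s) = (s**2 - s/160) + (5 - 3 + s) = (s**2 - s/160) + (2 + s) = 2 + s**2 + 159*s/160)
(23009 - 7340) + f(-134) = (23009 - 7340) + (2 + (-134)**2 + (159/160)*(-134)) = 15669 + (2 + 17956 - 10653/80) = 15669 + 1425987/80 = 2679507/80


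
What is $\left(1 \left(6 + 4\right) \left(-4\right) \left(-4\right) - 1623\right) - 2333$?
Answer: $-3796$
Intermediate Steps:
$\left(1 \left(6 + 4\right) \left(-4\right) \left(-4\right) - 1623\right) - 2333 = \left(1 \cdot 10 \left(-4\right) \left(-4\right) - 1623\right) - 2333 = \left(1 \left(-40\right) \left(-4\right) - 1623\right) - 2333 = \left(\left(-40\right) \left(-4\right) - 1623\right) - 2333 = \left(160 - 1623\right) - 2333 = -1463 - 2333 = -3796$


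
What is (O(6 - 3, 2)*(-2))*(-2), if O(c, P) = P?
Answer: 8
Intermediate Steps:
(O(6 - 3, 2)*(-2))*(-2) = (2*(-2))*(-2) = -4*(-2) = 8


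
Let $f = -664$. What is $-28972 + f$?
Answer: $-29636$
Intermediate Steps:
$-28972 + f = -28972 - 664 = -29636$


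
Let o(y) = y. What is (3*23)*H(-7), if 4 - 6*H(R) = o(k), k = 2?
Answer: 23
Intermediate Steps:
H(R) = ⅓ (H(R) = ⅔ - ⅙*2 = ⅔ - ⅓ = ⅓)
(3*23)*H(-7) = (3*23)*(⅓) = 69*(⅓) = 23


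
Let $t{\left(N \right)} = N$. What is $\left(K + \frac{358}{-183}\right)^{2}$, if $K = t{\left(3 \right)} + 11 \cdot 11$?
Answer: $\frac{498807556}{33489} \approx 14895.0$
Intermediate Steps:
$K = 124$ ($K = 3 + 11 \cdot 11 = 3 + 121 = 124$)
$\left(K + \frac{358}{-183}\right)^{2} = \left(124 + \frac{358}{-183}\right)^{2} = \left(124 + 358 \left(- \frac{1}{183}\right)\right)^{2} = \left(124 - \frac{358}{183}\right)^{2} = \left(\frac{22334}{183}\right)^{2} = \frac{498807556}{33489}$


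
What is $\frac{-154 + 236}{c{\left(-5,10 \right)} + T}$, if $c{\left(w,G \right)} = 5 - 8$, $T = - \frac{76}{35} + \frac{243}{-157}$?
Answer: $- \frac{225295}{18461} \approx -12.204$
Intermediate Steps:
$T = - \frac{20437}{5495}$ ($T = \left(-76\right) \frac{1}{35} + 243 \left(- \frac{1}{157}\right) = - \frac{76}{35} - \frac{243}{157} = - \frac{20437}{5495} \approx -3.7192$)
$c{\left(w,G \right)} = -3$
$\frac{-154 + 236}{c{\left(-5,10 \right)} + T} = \frac{-154 + 236}{-3 - \frac{20437}{5495}} = \frac{82}{- \frac{36922}{5495}} = 82 \left(- \frac{5495}{36922}\right) = - \frac{225295}{18461}$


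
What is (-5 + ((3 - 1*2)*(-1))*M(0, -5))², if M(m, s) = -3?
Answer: 4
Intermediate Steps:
(-5 + ((3 - 1*2)*(-1))*M(0, -5))² = (-5 + ((3 - 1*2)*(-1))*(-3))² = (-5 + ((3 - 2)*(-1))*(-3))² = (-5 + (1*(-1))*(-3))² = (-5 - 1*(-3))² = (-5 + 3)² = (-2)² = 4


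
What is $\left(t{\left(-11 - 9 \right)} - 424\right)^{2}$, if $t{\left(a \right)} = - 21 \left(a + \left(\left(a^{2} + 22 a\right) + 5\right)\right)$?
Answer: $534361$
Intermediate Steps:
$t{\left(a \right)} = -105 - 483 a - 21 a^{2}$ ($t{\left(a \right)} = - 21 \left(a + \left(5 + a^{2} + 22 a\right)\right) = - 21 \left(5 + a^{2} + 23 a\right) = -105 - 483 a - 21 a^{2}$)
$\left(t{\left(-11 - 9 \right)} - 424\right)^{2} = \left(\left(-105 - 483 \left(-11 - 9\right) - 21 \left(-11 - 9\right)^{2}\right) - 424\right)^{2} = \left(\left(-105 - -9660 - 21 \left(-20\right)^{2}\right) - 424\right)^{2} = \left(\left(-105 + 9660 - 8400\right) - 424\right)^{2} = \left(1155 - 424\right)^{2} = 731^{2} = 534361$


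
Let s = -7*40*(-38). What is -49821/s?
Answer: -49821/10640 ≈ -4.6824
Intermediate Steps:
s = 10640 (s = -280*(-38) = 10640)
-49821/s = -49821/10640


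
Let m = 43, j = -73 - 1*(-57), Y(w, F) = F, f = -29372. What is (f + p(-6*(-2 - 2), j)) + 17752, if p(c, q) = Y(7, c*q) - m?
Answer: -12047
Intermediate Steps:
j = -16 (j = -73 + 57 = -16)
p(c, q) = -43 + c*q (p(c, q) = c*q - 1*43 = c*q - 43 = -43 + c*q)
(f + p(-6*(-2 - 2), j)) + 17752 = (-29372 + (-43 - 6*(-2 - 2)*(-16))) + 17752 = (-29372 + (-43 - 6*(-4)*(-16))) + 17752 = (-29372 + (-43 + 24*(-16))) + 17752 = (-29372 + (-43 - 384)) + 17752 = (-29372 - 427) + 17752 = -29799 + 17752 = -12047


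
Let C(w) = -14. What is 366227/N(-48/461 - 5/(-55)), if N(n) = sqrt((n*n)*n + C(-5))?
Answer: -1857137117*I*sqrt(9257688196012707)/1825613921517 ≈ -97878.0*I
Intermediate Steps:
N(n) = sqrt(-14 + n**3) (N(n) = sqrt((n*n)*n - 14) = sqrt(n**2*n - 14) = sqrt(n**3 - 14) = sqrt(-14 + n**3))
366227/N(-48/461 - 5/(-55)) = 366227/(sqrt(-14 + (-48/461 - 5/(-55))**3)) = 366227/(sqrt(-14 + (-48*1/461 - 5*(-1/55))**3)) = 366227/(sqrt(-14 + (-48/461 + 1/11)**3)) = 366227/(sqrt(-14 + (-67/5071)**3)) = 366227/(sqrt(-14 - 300763/130400972911)) = 366227/(sqrt(-1825613921517/130400972911)) = 366227/((I*sqrt(9257688196012707)/25715041)) = 366227*(-5071*I*sqrt(9257688196012707)/1825613921517) = -1857137117*I*sqrt(9257688196012707)/1825613921517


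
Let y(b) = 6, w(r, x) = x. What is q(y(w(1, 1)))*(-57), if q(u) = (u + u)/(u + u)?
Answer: -57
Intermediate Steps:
q(u) = 1 (q(u) = (2*u)/((2*u)) = (2*u)*(1/(2*u)) = 1)
q(y(w(1, 1)))*(-57) = 1*(-57) = -57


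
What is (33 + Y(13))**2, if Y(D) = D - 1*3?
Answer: 1849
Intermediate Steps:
Y(D) = -3 + D (Y(D) = D - 3 = -3 + D)
(33 + Y(13))**2 = (33 + (-3 + 13))**2 = (33 + 10)**2 = 43**2 = 1849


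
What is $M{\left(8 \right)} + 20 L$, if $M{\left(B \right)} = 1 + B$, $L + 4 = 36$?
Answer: $649$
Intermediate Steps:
$L = 32$ ($L = -4 + 36 = 32$)
$M{\left(8 \right)} + 20 L = \left(1 + 8\right) + 20 \cdot 32 = 9 + 640 = 649$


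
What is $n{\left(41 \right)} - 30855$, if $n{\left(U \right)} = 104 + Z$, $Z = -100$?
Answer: $-30851$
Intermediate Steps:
$n{\left(U \right)} = 4$ ($n{\left(U \right)} = 104 - 100 = 4$)
$n{\left(41 \right)} - 30855 = 4 - 30855 = -30851$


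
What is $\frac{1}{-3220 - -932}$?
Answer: $- \frac{1}{2288} \approx -0.00043706$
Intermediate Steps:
$\frac{1}{-3220 - -932} = \frac{1}{-3220 + \left(-3901 + 4833\right)} = \frac{1}{-3220 + 932} = \frac{1}{-2288} = - \frac{1}{2288}$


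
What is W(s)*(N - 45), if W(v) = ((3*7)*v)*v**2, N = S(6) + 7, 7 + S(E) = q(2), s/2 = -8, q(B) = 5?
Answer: 3440640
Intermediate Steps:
s = -16 (s = 2*(-8) = -16)
S(E) = -2 (S(E) = -7 + 5 = -2)
N = 5 (N = -2 + 7 = 5)
W(v) = 21*v**3 (W(v) = (21*v)*v**2 = 21*v**3)
W(s)*(N - 45) = (21*(-16)**3)*(5 - 45) = (21*(-4096))*(-40) = -86016*(-40) = 3440640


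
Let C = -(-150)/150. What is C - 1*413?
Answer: -412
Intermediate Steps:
C = 1 (C = -(-150)/150 = -1*(-1) = 1)
C - 1*413 = 1 - 1*413 = 1 - 413 = -412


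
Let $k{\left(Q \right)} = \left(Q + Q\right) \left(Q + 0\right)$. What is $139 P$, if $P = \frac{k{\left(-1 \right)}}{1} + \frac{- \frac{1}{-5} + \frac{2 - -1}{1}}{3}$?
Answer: $\frac{6394}{15} \approx 426.27$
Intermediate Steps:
$k{\left(Q \right)} = 2 Q^{2}$ ($k{\left(Q \right)} = 2 Q Q = 2 Q^{2}$)
$P = \frac{46}{15}$ ($P = \frac{2 \left(-1\right)^{2}}{1} + \frac{- \frac{1}{-5} + \frac{2 - -1}{1}}{3} = 2 \cdot 1 \cdot 1 + \left(\left(-1\right) \left(- \frac{1}{5}\right) + \left(2 + 1\right) 1\right) \frac{1}{3} = 2 \cdot 1 + \left(\frac{1}{5} + 3 \cdot 1\right) \frac{1}{3} = 2 + \left(\frac{1}{5} + 3\right) \frac{1}{3} = 2 + \frac{16}{5} \cdot \frac{1}{3} = 2 + \frac{16}{15} = \frac{46}{15} \approx 3.0667$)
$139 P = 139 \cdot \frac{46}{15} = \frac{6394}{15}$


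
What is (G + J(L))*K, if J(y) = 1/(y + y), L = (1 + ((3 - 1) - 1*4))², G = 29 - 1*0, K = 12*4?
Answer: 1416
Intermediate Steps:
K = 48
G = 29 (G = 29 + 0 = 29)
L = 1 (L = (1 + (2 - 4))² = (1 - 2)² = (-1)² = 1)
J(y) = 1/(2*y)
(G + J(L))*K = (29 + (½)/1)*48 = (29 + (½)*1)*48 = (29 + ½)*48 = (59/2)*48 = 1416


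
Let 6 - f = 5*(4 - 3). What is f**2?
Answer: 1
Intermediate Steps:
f = 1 (f = 6 - 5*(4 - 3) = 6 - 5 = 1)
f**2 = 1**2 = 1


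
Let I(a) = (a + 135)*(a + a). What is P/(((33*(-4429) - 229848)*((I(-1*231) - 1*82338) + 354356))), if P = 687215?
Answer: -137443/23791340370 ≈ -5.7770e-6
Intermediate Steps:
I(a) = 2*a*(135 + a) (I(a) = (135 + a)*(2*a) = 2*a*(135 + a))
P/(((33*(-4429) - 229848)*((I(-1*231) - 1*82338) + 354356))) = 687215/(((33*(-4429) - 229848)*((2*(-1*231)*(135 - 1*231) - 1*82338) + 354356))) = 687215/(((-146157 - 229848)*((2*(-231)*(135 - 231) - 82338) + 354356))) = 687215/((-376005*((2*(-231)*(-96) - 82338) + 354356))) = 687215/((-376005*((44352 - 82338) + 354356))) = 687215/((-376005*(-37986 + 354356))) = 687215/((-376005*316370)) = 687215/(-118956701850) = 687215*(-1/118956701850) = -137443/23791340370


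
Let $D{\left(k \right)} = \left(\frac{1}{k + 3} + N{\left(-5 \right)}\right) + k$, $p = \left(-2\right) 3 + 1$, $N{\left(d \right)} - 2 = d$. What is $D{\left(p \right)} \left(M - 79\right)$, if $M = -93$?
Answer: $1462$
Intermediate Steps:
$N{\left(d \right)} = 2 + d$
$p = -5$ ($p = -6 + 1 = -5$)
$D{\left(k \right)} = -3 + k + \frac{1}{3 + k}$ ($D{\left(k \right)} = \left(\frac{1}{k + 3} + \left(2 - 5\right)\right) + k = \left(\frac{1}{3 + k} - 3\right) + k = \left(-3 + \frac{1}{3 + k}\right) + k = -3 + k + \frac{1}{3 + k}$)
$D{\left(p \right)} \left(M - 79\right) = \frac{-8 + \left(-5\right)^{2}}{3 - 5} \left(-93 - 79\right) = \frac{-8 + 25}{-2} \left(-172\right) = \left(- \frac{1}{2}\right) 17 \left(-172\right) = \left(- \frac{17}{2}\right) \left(-172\right) = 1462$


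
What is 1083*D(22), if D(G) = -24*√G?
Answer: -25992*√22 ≈ -1.2191e+5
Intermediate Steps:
1083*D(22) = 1083*(-24*√22) = -25992*√22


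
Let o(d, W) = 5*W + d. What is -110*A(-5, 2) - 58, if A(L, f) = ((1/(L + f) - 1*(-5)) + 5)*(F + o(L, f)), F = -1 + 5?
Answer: -9628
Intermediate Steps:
F = 4
o(d, W) = d + 5*W
A(L, f) = (10 + 1/(L + f))*(4 + L + 5*f) (A(L, f) = ((1/(L + f) - 1*(-5)) + 5)*(4 + (L + 5*f)) = ((1/(L + f) + 5) + 5)*(4 + L + 5*f) = ((5 + 1/(L + f)) + 5)*(4 + L + 5*f) = (10 + 1/(L + f))*(4 + L + 5*f))
-110*A(-5, 2) - 58 = -110*(4 + 10*(-5)**2 + 41*(-5) + 45*2 + 50*2**2 + 60*(-5)*2)/(-5 + 2) - 58 = -110*(4 + 10*25 - 205 + 90 + 50*4 - 600)/(-3) - 58 = -(-110)*(4 + 250 - 205 + 90 + 200 - 600)/3 - 58 = -(-110)*(-261)/3 - 58 = -110*87 - 58 = -9570 - 58 = -9628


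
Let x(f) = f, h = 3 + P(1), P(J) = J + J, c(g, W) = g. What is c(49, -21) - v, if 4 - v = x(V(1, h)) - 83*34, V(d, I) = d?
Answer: -2776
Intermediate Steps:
P(J) = 2*J
h = 5 (h = 3 + 2*1 = 3 + 2 = 5)
v = 2825 (v = 4 - (1 - 83*34) = 4 - (1 - 2822) = 4 - 1*(-2821) = 4 + 2821 = 2825)
c(49, -21) - v = 49 - 1*2825 = 49 - 2825 = -2776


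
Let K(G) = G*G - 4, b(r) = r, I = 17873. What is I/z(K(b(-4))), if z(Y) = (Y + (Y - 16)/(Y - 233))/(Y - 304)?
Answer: -288345109/664 ≈ -4.3425e+5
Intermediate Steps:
K(G) = -4 + G**2 (K(G) = G**2 - 4 = -4 + G**2)
z(Y) = (Y + (-16 + Y)/(-233 + Y))/(-304 + Y)
I/z(K(b(-4))) = 17873/(((-16 + (-4 + (-4)**2)**2 - 232*(-4 + (-4)**2))/(70832 + (-4 + (-4)**2)**2 - 537*(-4 + (-4)**2)))) = 17873/(((-16 + (-4 + 16)**2 - 232*(-4 + 16))/(70832 + (-4 + 16)**2 - 537*(-4 + 16)))) = 17873/(((-16 + 12**2 - 232*12)/(70832 + 12**2 - 537*12))) = 17873/(((-16 + 144 - 2784)/(70832 + 144 - 6444))) = 17873/((-2656/64532)) = 17873/(((1/64532)*(-2656))) = 17873/(-664/16133) = 17873*(-16133/664) = -288345109/664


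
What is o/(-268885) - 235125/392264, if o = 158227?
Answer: -125288341553/105473905640 ≈ -1.1879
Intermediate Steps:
o/(-268885) - 235125/392264 = 158227/(-268885) - 235125/392264 = 158227*(-1/268885) - 235125*1/392264 = -158227/268885 - 235125/392264 = -125288341553/105473905640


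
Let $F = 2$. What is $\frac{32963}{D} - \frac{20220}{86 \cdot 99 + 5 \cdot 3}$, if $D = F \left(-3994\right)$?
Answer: $- \frac{147552929}{22709884} \approx -6.4973$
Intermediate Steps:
$D = -7988$ ($D = 2 \left(-3994\right) = -7988$)
$\frac{32963}{D} - \frac{20220}{86 \cdot 99 + 5 \cdot 3} = \frac{32963}{-7988} - \frac{20220}{86 \cdot 99 + 5 \cdot 3} = 32963 \left(- \frac{1}{7988}\right) - \frac{20220}{8514 + 15} = - \frac{32963}{7988} - \frac{20220}{8529} = - \frac{32963}{7988} - \frac{6740}{2843} = - \frac{147552929}{22709884}$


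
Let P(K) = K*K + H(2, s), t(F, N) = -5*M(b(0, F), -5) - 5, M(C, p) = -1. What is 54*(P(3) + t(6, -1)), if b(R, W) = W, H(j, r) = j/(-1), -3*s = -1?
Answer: 378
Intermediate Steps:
s = 1/3 (s = -1/3*(-1) = 1/3 ≈ 0.33333)
H(j, r) = -j (H(j, r) = j*(-1) = -j)
t(F, N) = 0 (t(F, N) = -5*(-1) - 5 = 5 - 5 = 0)
P(K) = -2 + K**2 (P(K) = K*K - 1*2 = K**2 - 2 = -2 + K**2)
54*(P(3) + t(6, -1)) = 54*((-2 + 3**2) + 0) = 54*((-2 + 9) + 0) = 54*(7 + 0) = 54*7 = 378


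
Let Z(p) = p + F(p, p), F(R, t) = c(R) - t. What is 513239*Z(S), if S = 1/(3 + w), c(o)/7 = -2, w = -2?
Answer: -7185346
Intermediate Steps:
c(o) = -14 (c(o) = 7*(-2) = -14)
F(R, t) = -14 - t
S = 1 (S = 1/(3 - 2) = 1/1 = 1)
Z(p) = -14 (Z(p) = p + (-14 - p) = -14)
513239*Z(S) = 513239*(-14) = -7185346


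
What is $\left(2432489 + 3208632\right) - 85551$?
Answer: $5555570$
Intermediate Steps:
$\left(2432489 + 3208632\right) - 85551 = 5641121 - 85551 = 5555570$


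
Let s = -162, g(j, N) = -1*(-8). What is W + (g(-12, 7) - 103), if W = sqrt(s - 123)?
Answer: -95 + I*sqrt(285) ≈ -95.0 + 16.882*I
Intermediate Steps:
g(j, N) = 8
W = I*sqrt(285) (W = sqrt(-162 - 123) = sqrt(-285) = I*sqrt(285) ≈ 16.882*I)
W + (g(-12, 7) - 103) = I*sqrt(285) + (8 - 103) = I*sqrt(285) - 95 = -95 + I*sqrt(285)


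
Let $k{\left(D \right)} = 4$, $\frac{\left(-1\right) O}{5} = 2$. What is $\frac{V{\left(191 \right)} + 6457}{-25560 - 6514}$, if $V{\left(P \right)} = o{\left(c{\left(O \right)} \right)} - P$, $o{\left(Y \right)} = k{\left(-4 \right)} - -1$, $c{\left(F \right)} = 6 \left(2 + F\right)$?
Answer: $- \frac{6271}{32074} \approx -0.19552$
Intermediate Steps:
$O = -10$ ($O = \left(-5\right) 2 = -10$)
$c{\left(F \right)} = 12 + 6 F$
$o{\left(Y \right)} = 5$ ($o{\left(Y \right)} = 4 - -1 = 4 + 1 = 5$)
$V{\left(P \right)} = 5 - P$
$\frac{V{\left(191 \right)} + 6457}{-25560 - 6514} = \frac{\left(5 - 191\right) + 6457}{-25560 - 6514} = \frac{\left(5 - 191\right) + 6457}{-32074} = \left(-186 + 6457\right) \left(- \frac{1}{32074}\right) = 6271 \left(- \frac{1}{32074}\right) = - \frac{6271}{32074}$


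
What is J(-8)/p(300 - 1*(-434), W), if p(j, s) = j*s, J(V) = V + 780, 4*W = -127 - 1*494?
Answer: -1544/227907 ≈ -0.0067747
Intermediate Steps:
W = -621/4 (W = (-127 - 1*494)/4 = (-127 - 494)/4 = (¼)*(-621) = -621/4 ≈ -155.25)
J(V) = 780 + V
J(-8)/p(300 - 1*(-434), W) = (780 - 8)/(((300 - 1*(-434))*(-621/4))) = 772/(((300 + 434)*(-621/4))) = 772/((734*(-621/4))) = 772/(-227907/2) = 772*(-2/227907) = -1544/227907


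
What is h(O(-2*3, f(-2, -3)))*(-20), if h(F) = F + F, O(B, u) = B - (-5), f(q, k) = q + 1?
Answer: 40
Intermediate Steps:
f(q, k) = 1 + q
O(B, u) = 5 + B (O(B, u) = B - 1*(-5) = B + 5 = 5 + B)
h(F) = 2*F
h(O(-2*3, f(-2, -3)))*(-20) = (2*(5 - 2*3))*(-20) = (2*(5 - 6))*(-20) = (2*(-1))*(-20) = -2*(-20) = 40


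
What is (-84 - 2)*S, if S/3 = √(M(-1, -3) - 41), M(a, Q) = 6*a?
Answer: -258*I*√47 ≈ -1768.8*I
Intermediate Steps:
S = 3*I*√47 (S = 3*√(6*(-1) - 41) = 3*√(-6 - 41) = 3*√(-47) = 3*(I*√47) = 3*I*√47 ≈ 20.567*I)
(-84 - 2)*S = (-84 - 2)*(3*I*√47) = -258*I*√47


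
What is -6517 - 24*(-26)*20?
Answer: 5963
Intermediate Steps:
-6517 - 24*(-26)*20 = -6517 + 624*20 = -6517 + 12480 = 5963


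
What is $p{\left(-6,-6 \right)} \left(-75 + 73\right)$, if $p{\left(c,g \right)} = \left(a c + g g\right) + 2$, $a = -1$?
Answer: $-88$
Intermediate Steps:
$p{\left(c,g \right)} = 2 + g^{2} - c$ ($p{\left(c,g \right)} = \left(- c + g g\right) + 2 = \left(- c + g^{2}\right) + 2 = \left(g^{2} - c\right) + 2 = 2 + g^{2} - c$)
$p{\left(-6,-6 \right)} \left(-75 + 73\right) = \left(2 + \left(-6\right)^{2} - -6\right) \left(-75 + 73\right) = \left(2 + 36 + 6\right) \left(-2\right) = 44 \left(-2\right) = -88$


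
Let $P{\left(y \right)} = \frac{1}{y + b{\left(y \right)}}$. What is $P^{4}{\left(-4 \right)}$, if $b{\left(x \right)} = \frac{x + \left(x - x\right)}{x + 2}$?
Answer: $\frac{1}{16} \approx 0.0625$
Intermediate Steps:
$b{\left(x \right)} = \frac{x}{2 + x}$ ($b{\left(x \right)} = \frac{x + 0}{2 + x} = \frac{x}{2 + x}$)
$P{\left(y \right)} = \frac{1}{y + \frac{y}{2 + y}}$
$P^{4}{\left(-4 \right)} = \left(\frac{2 - 4}{\left(-4\right) \left(3 - 4\right)}\right)^{4} = \left(\left(- \frac{1}{4}\right) \frac{1}{-1} \left(-2\right)\right)^{4} = \left(\left(- \frac{1}{4}\right) \left(-1\right) \left(-2\right)\right)^{4} = \left(- \frac{1}{2}\right)^{4} = \frac{1}{16}$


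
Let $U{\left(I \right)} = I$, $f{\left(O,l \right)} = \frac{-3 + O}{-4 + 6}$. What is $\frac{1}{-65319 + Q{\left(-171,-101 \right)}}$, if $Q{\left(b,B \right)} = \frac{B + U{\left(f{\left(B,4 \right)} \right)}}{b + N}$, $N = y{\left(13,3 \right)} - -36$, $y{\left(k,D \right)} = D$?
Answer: $- \frac{44}{2873985} \approx -1.531 \cdot 10^{-5}$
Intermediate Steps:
$f{\left(O,l \right)} = - \frac{3}{2} + \frac{O}{2}$ ($f{\left(O,l \right)} = \frac{-3 + O}{2} = \left(-3 + O\right) \frac{1}{2} = - \frac{3}{2} + \frac{O}{2}$)
$N = 39$ ($N = 3 - -36 = 3 + 36 = 39$)
$Q{\left(b,B \right)} = \frac{- \frac{3}{2} + \frac{3 B}{2}}{39 + b}$ ($Q{\left(b,B \right)} = \frac{B + \left(- \frac{3}{2} + \frac{B}{2}\right)}{b + 39} = \frac{- \frac{3}{2} + \frac{3 B}{2}}{39 + b}$)
$\frac{1}{-65319 + Q{\left(-171,-101 \right)}} = \frac{1}{-65319 + \frac{3 \left(-1 - 101\right)}{2 \left(39 - 171\right)}} = \frac{1}{-65319 + \frac{3}{2} \frac{1}{-132} \left(-102\right)} = \frac{1}{-65319 + \frac{3}{2} \left(- \frac{1}{132}\right) \left(-102\right)} = \frac{1}{-65319 + \frac{51}{44}} = \frac{1}{- \frac{2873985}{44}} = - \frac{44}{2873985}$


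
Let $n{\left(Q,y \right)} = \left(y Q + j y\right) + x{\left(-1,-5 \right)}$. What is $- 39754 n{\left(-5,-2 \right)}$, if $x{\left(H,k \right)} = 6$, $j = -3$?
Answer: $-874588$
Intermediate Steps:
$n{\left(Q,y \right)} = 6 - 3 y + Q y$ ($n{\left(Q,y \right)} = \left(y Q - 3 y\right) + 6 = \left(Q y - 3 y\right) + 6 = \left(- 3 y + Q y\right) + 6 = 6 - 3 y + Q y$)
$- 39754 n{\left(-5,-2 \right)} = - 39754 \left(6 - -6 - -10\right) = - 39754 \left(6 + 6 + 10\right) = \left(-39754\right) 22 = -874588$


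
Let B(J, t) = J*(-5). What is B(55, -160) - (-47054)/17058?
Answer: -2321948/8529 ≈ -272.24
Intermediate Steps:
B(J, t) = -5*J
B(55, -160) - (-47054)/17058 = -5*55 - (-47054)/17058 = -275 - (-47054)/17058 = -275 - 1*(-23527/8529) = -275 + 23527/8529 = -2321948/8529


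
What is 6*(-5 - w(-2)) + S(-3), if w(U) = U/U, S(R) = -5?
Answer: -41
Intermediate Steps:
w(U) = 1
6*(-5 - w(-2)) + S(-3) = 6*(-5 - 1*1) - 5 = 6*(-5 - 1) - 5 = 6*(-6) - 5 = -36 - 5 = -41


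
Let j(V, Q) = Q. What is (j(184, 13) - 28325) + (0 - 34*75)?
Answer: -30862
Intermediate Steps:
(j(184, 13) - 28325) + (0 - 34*75) = (13 - 28325) + (0 - 34*75) = -28312 + (0 - 2550) = -28312 - 2550 = -30862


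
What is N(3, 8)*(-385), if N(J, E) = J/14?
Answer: -165/2 ≈ -82.500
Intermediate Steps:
N(J, E) = J/14 (N(J, E) = J*(1/14) = J/14)
N(3, 8)*(-385) = ((1/14)*3)*(-385) = (3/14)*(-385) = -165/2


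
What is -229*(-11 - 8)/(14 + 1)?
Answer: 4351/15 ≈ 290.07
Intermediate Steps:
-229*(-11 - 8)/(14 + 1) = -(-4351)/15 = -229*(-19/15) = 4351/15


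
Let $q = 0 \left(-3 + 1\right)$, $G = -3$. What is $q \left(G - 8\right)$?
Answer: $0$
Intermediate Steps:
$q = 0$ ($q = 0 \left(-2\right) = 0$)
$q \left(G - 8\right) = 0 \left(-3 - 8\right) = 0 \left(-11\right) = 0$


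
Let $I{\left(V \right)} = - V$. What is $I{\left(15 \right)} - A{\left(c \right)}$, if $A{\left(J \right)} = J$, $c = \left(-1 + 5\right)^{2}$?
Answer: $-31$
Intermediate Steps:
$c = 16$ ($c = 4^{2} = 16$)
$I{\left(15 \right)} - A{\left(c \right)} = \left(-1\right) 15 - 16 = -15 - 16 = -31$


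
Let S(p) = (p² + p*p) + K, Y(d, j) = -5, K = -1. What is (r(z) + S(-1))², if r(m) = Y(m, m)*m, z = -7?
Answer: 1296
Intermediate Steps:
S(p) = -1 + 2*p² (S(p) = (p² + p*p) - 1 = (p² + p²) - 1 = 2*p² - 1 = -1 + 2*p²)
r(m) = -5*m
(r(z) + S(-1))² = (-5*(-7) + (-1 + 2*(-1)²))² = (35 + (-1 + 2*1))² = (35 + (-1 + 2))² = (35 + 1)² = 36² = 1296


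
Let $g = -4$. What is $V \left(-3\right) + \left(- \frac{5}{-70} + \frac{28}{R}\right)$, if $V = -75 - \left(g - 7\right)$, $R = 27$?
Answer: $\frac{72995}{378} \approx 193.11$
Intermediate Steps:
$V = -64$ ($V = -75 - \left(-4 - 7\right) = -75 - -11 = -75 + 11 = -64$)
$V \left(-3\right) + \left(- \frac{5}{-70} + \frac{28}{R}\right) = \left(-64\right) \left(-3\right) + \left(- \frac{5}{-70} + \frac{28}{27}\right) = 192 + \left(\left(-5\right) \left(- \frac{1}{70}\right) + 28 \cdot \frac{1}{27}\right) = 192 + \left(\frac{1}{14} + \frac{28}{27}\right) = 192 + \frac{419}{378} = \frac{72995}{378}$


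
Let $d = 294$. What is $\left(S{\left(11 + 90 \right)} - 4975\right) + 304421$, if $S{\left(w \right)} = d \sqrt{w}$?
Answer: $299446 + 294 \sqrt{101} \approx 3.024 \cdot 10^{5}$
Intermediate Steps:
$S{\left(w \right)} = 294 \sqrt{w}$
$\left(S{\left(11 + 90 \right)} - 4975\right) + 304421 = \left(294 \sqrt{11 + 90} - 4975\right) + 304421 = \left(294 \sqrt{101} - 4975\right) + 304421 = \left(-4975 + 294 \sqrt{101}\right) + 304421 = 299446 + 294 \sqrt{101}$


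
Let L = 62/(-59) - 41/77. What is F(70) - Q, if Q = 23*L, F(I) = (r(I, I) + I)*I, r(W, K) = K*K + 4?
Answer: 1581947179/4543 ≈ 3.4822e+5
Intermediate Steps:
r(W, K) = 4 + K² (r(W, K) = K² + 4 = 4 + K²)
L = -7193/4543 (L = 62*(-1/59) - 41*1/77 = -62/59 - 41/77 = -7193/4543 ≈ -1.5833)
F(I) = I*(4 + I + I²) (F(I) = ((4 + I²) + I)*I = (4 + I + I²)*I = I*(4 + I + I²))
Q = -165439/4543 (Q = 23*(-7193/4543) = -165439/4543 ≈ -36.416)
F(70) - Q = 70*(4 + 70 + 70²) - 1*(-165439/4543) = 70*(4 + 70 + 4900) + 165439/4543 = 70*4974 + 165439/4543 = 348180 + 165439/4543 = 1581947179/4543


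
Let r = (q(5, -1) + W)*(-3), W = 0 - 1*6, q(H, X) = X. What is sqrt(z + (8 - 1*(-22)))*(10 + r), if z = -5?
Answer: 155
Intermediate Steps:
W = -6 (W = 0 - 6 = -6)
r = 21 (r = (-1 - 6)*(-3) = -7*(-3) = 21)
sqrt(z + (8 - 1*(-22)))*(10 + r) = sqrt(-5 + (8 - 1*(-22)))*(10 + 21) = sqrt(-5 + (8 + 22))*31 = sqrt(-5 + 30)*31 = sqrt(25)*31 = 5*31 = 155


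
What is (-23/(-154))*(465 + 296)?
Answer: 17503/154 ≈ 113.66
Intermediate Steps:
(-23/(-154))*(465 + 296) = -23*(-1/154)*761 = (23/154)*761 = 17503/154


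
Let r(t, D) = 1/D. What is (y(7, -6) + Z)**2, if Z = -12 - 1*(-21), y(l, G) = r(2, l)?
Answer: 4096/49 ≈ 83.592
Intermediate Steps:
y(l, G) = 1/l
Z = 9 (Z = -12 + 21 = 9)
(y(7, -6) + Z)**2 = (1/7 + 9)**2 = (64/7)**2 = 4096/49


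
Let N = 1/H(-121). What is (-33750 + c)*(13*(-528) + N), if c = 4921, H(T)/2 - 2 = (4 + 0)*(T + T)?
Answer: 382308547421/1932 ≈ 1.9788e+8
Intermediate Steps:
H(T) = 4 + 16*T (H(T) = 4 + 2*((4 + 0)*(T + T)) = 4 + 2*(4*(2*T)) = 4 + 2*(8*T) = 4 + 16*T)
N = -1/1932 (N = 1/(4 + 16*(-121)) = 1/(4 - 1936) = 1/(-1932) = -1/1932 ≈ -0.00051760)
(-33750 + c)*(13*(-528) + N) = (-33750 + 4921)*(13*(-528) - 1/1932) = -28829*(-6864 - 1/1932) = -28829*(-13261249/1932) = 382308547421/1932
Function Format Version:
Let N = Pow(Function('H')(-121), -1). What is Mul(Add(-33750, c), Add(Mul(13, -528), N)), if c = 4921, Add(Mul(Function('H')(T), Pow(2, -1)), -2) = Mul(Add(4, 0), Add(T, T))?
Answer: Rational(382308547421, 1932) ≈ 1.9788e+8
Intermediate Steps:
Function('H')(T) = Add(4, Mul(16, T)) (Function('H')(T) = Add(4, Mul(2, Mul(Add(4, 0), Add(T, T)))) = Add(4, Mul(2, Mul(4, Mul(2, T)))) = Add(4, Mul(2, Mul(8, T))) = Add(4, Mul(16, T)))
N = Rational(-1, 1932) (N = Pow(Add(4, Mul(16, -121)), -1) = Pow(Add(4, -1936), -1) = Pow(-1932, -1) = Rational(-1, 1932) ≈ -0.00051760)
Mul(Add(-33750, c), Add(Mul(13, -528), N)) = Mul(Add(-33750, 4921), Add(Mul(13, -528), Rational(-1, 1932))) = Mul(-28829, Add(-6864, Rational(-1, 1932))) = Mul(-28829, Rational(-13261249, 1932)) = Rational(382308547421, 1932)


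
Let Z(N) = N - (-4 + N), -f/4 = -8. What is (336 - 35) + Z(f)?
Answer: 305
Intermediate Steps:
f = 32 (f = -4*(-8) = 32)
Z(N) = 4 (Z(N) = N + (4 - N) = 4)
(336 - 35) + Z(f) = (336 - 35) + 4 = 301 + 4 = 305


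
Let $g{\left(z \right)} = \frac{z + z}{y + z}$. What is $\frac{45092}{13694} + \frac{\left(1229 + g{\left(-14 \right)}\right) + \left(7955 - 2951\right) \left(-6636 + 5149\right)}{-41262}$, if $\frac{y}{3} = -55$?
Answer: $\frac{9284738587339}{50571243606} \approx 183.6$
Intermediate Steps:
$y = -165$ ($y = 3 \left(-55\right) = -165$)
$g{\left(z \right)} = \frac{2 z}{-165 + z}$ ($g{\left(z \right)} = \frac{z + z}{-165 + z} = \frac{2 z}{-165 + z}$)
$\frac{45092}{13694} + \frac{\left(1229 + g{\left(-14 \right)}\right) + \left(7955 - 2951\right) \left(-6636 + 5149\right)}{-41262} = \frac{45092}{13694} + \frac{\left(1229 + 2 \left(-14\right) \frac{1}{-165 - 14}\right) + \left(7955 - 2951\right) \left(-6636 + 5149\right)}{-41262} = 45092 \cdot \frac{1}{13694} + \left(\left(1229 + 2 \left(-14\right) \frac{1}{-179}\right) + 5004 \left(-1487\right)\right) \left(- \frac{1}{41262}\right) = \frac{22546}{6847} + \left(\left(1229 + 2 \left(-14\right) \left(- \frac{1}{179}\right)\right) - 7440948\right) \left(- \frac{1}{41262}\right) = \frac{22546}{6847} + \left(\left(1229 + \frac{28}{179}\right) - 7440948\right) \left(- \frac{1}{41262}\right) = \frac{22546}{6847} + \left(\frac{220019}{179} - 7440948\right) \left(- \frac{1}{41262}\right) = \frac{22546}{6847} - - \frac{1331709673}{7385898} = \frac{22546}{6847} + \frac{1331709673}{7385898} = \frac{9284738587339}{50571243606}$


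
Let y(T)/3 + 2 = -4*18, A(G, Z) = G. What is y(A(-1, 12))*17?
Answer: -3774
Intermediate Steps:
y(T) = -222 (y(T) = -6 + 3*(-4*18) = -6 + 3*(-72) = -6 - 216 = -222)
y(A(-1, 12))*17 = -222*17 = -3774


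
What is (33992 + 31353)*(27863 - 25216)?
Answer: 172968215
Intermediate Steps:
(33992 + 31353)*(27863 - 25216) = 65345*2647 = 172968215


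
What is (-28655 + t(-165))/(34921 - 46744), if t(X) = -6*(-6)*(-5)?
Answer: 28835/11823 ≈ 2.4389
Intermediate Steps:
t(X) = -180 (t(X) = 36*(-5) = -180)
(-28655 + t(-165))/(34921 - 46744) = (-28655 - 180)/(34921 - 46744) = -28835/(-11823) = -28835*(-1/11823) = 28835/11823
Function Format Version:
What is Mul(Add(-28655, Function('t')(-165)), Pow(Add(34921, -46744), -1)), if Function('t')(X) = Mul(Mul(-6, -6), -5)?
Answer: Rational(28835, 11823) ≈ 2.4389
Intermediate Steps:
Function('t')(X) = -180 (Function('t')(X) = Mul(36, -5) = -180)
Mul(Add(-28655, Function('t')(-165)), Pow(Add(34921, -46744), -1)) = Mul(Add(-28655, -180), Pow(Add(34921, -46744), -1)) = Mul(-28835, Pow(-11823, -1)) = Mul(-28835, Rational(-1, 11823)) = Rational(28835, 11823)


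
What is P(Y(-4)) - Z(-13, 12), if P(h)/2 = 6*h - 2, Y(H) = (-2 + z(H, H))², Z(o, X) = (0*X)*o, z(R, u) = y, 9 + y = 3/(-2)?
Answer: 1871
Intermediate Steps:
y = -21/2 (y = -9 + 3/(-2) = -9 + 3*(-½) = -9 - 3/2 = -21/2 ≈ -10.500)
z(R, u) = -21/2
Z(o, X) = 0 (Z(o, X) = 0*o = 0)
Y(H) = 625/4 (Y(H) = (-2 - 21/2)² = (-25/2)² = 625/4)
P(h) = -4 + 12*h (P(h) = 2*(6*h - 2) = 2*(-2 + 6*h) = -4 + 12*h)
P(Y(-4)) - Z(-13, 12) = (-4 + 12*(625/4)) - 1*0 = (-4 + 1875) + 0 = 1871 + 0 = 1871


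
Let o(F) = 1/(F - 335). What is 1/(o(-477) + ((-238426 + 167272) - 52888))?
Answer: -812/100722105 ≈ -8.0618e-6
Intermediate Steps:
o(F) = 1/(-335 + F)
1/(o(-477) + ((-238426 + 167272) - 52888)) = 1/(1/(-335 - 477) + ((-238426 + 167272) - 52888)) = 1/(1/(-812) + (-71154 - 52888)) = 1/(-1/812 - 124042) = 1/(-100722105/812) = -812/100722105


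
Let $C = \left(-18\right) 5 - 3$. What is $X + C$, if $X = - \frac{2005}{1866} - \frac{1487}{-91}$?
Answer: $- \frac{13199671}{169806} \approx -77.734$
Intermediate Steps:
$C = -93$ ($C = -90 - 3 = -93$)
$X = \frac{2592287}{169806}$ ($X = \left(-2005\right) \frac{1}{1866} - - \frac{1487}{91} = - \frac{2005}{1866} + \frac{1487}{91} = \frac{2592287}{169806} \approx 15.266$)
$X + C = \frac{2592287}{169806} - 93 = - \frac{13199671}{169806}$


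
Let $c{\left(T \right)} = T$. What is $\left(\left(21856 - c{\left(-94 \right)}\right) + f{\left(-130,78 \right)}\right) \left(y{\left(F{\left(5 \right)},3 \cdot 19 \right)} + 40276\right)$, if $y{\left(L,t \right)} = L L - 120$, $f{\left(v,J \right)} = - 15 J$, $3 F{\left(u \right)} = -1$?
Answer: $\frac{7509995900}{9} \approx 8.3444 \cdot 10^{8}$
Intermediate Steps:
$F{\left(u \right)} = - \frac{1}{3}$ ($F{\left(u \right)} = \frac{1}{3} \left(-1\right) = - \frac{1}{3}$)
$y{\left(L,t \right)} = -120 + L^{2}$ ($y{\left(L,t \right)} = L^{2} - 120 = -120 + L^{2}$)
$\left(\left(21856 - c{\left(-94 \right)}\right) + f{\left(-130,78 \right)}\right) \left(y{\left(F{\left(5 \right)},3 \cdot 19 \right)} + 40276\right) = \left(\left(21856 - -94\right) - 1170\right) \left(\left(-120 + \left(- \frac{1}{3}\right)^{2}\right) + 40276\right) = \left(\left(21856 + 94\right) - 1170\right) \left(\left(-120 + \frac{1}{9}\right) + 40276\right) = \left(21950 - 1170\right) \left(- \frac{1079}{9} + 40276\right) = 20780 \cdot \frac{361405}{9} = \frac{7509995900}{9}$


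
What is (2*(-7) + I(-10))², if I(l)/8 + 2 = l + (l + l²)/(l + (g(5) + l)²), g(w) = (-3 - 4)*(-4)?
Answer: 285948100/24649 ≈ 11601.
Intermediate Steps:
g(w) = 28 (g(w) = -7*(-4) = 28)
I(l) = -16 + 8*l + 8*(l + l²)/(l + (28 + l)²) (I(l) = -16 + 8*(l + (l + l²)/(l + (28 + l)²)) = -16 + (8*l + 8*(l + l²)/(l + (28 + l)²)) = -16 + 8*l + 8*(l + l²)/(l + (28 + l)²))
(2*(-7) + I(-10))² = (2*(-7) + 8*(-1568 + (-10)³ + 56*(-10)² + 671*(-10))/(784 + (-10)² + 57*(-10)))² = (-14 + 8*(-1568 - 1000 + 56*100 - 6710)/(784 + 100 - 570))² = (-14 + 8*(-1568 - 1000 + 5600 - 6710)/314)² = (-14 + 8*(1/314)*(-3678))² = (-14 - 14712/157)² = (-16910/157)² = 285948100/24649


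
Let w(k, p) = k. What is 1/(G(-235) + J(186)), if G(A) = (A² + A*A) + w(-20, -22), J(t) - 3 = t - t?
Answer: 1/110433 ≈ 9.0553e-6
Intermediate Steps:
J(t) = 3 (J(t) = 3 + (t - t) = 3 + 0 = 3)
G(A) = -20 + 2*A² (G(A) = (A² + A*A) - 20 = (A² + A²) - 20 = 2*A² - 20 = -20 + 2*A²)
1/(G(-235) + J(186)) = 1/((-20 + 2*(-235)²) + 3) = 1/((-20 + 2*55225) + 3) = 1/((-20 + 110450) + 3) = 1/(110430 + 3) = 1/110433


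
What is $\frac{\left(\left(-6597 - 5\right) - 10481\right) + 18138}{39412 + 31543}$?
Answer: $\frac{211}{14191} \approx 0.014869$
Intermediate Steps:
$\frac{\left(\left(-6597 - 5\right) - 10481\right) + 18138}{39412 + 31543} = \frac{\left(-6602 - 10481\right) + 18138}{70955} = \left(-17083 + 18138\right) \frac{1}{70955} = 1055 \cdot \frac{1}{70955} = \frac{211}{14191}$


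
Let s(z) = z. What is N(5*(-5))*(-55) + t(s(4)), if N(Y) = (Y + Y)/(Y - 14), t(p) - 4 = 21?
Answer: -1775/39 ≈ -45.513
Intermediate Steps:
t(p) = 25 (t(p) = 4 + 21 = 25)
N(Y) = 2*Y/(-14 + Y) (N(Y) = (2*Y)/(-14 + Y) = 2*Y/(-14 + Y))
N(5*(-5))*(-55) + t(s(4)) = (2*(5*(-5))/(-14 + 5*(-5)))*(-55) + 25 = (2*(-25)/(-14 - 25))*(-55) + 25 = (2*(-25)/(-39))*(-55) + 25 = (2*(-25)*(-1/39))*(-55) + 25 = (50/39)*(-55) + 25 = -2750/39 + 25 = -1775/39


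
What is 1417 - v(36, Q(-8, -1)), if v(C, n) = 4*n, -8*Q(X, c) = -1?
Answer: 2833/2 ≈ 1416.5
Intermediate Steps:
Q(X, c) = ⅛ (Q(X, c) = -⅛*(-1) = ⅛)
1417 - v(36, Q(-8, -1)) = 1417 - 4/8 = 1417 - 1*½ = 1417 - ½ = 2833/2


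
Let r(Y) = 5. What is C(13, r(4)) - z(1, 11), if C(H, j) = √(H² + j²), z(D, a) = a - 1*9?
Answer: -2 + √194 ≈ 11.928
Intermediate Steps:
z(D, a) = -9 + a (z(D, a) = a - 9 = -9 + a)
C(13, r(4)) - z(1, 11) = √(13² + 5²) - (-9 + 11) = √(169 + 25) - 1*2 = √194 - 2 = -2 + √194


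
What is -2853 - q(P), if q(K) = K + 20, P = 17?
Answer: -2890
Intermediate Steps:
q(K) = 20 + K
-2853 - q(P) = -2853 - (20 + 17) = -2853 - 1*37 = -2853 - 37 = -2890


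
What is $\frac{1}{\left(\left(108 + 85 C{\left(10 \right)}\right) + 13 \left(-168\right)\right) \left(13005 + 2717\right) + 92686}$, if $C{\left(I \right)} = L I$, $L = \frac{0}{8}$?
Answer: $- \frac{1}{32546186} \approx -3.0726 \cdot 10^{-8}$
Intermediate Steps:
$L = 0$ ($L = 0 \cdot \frac{1}{8} = 0$)
$C{\left(I \right)} = 0$ ($C{\left(I \right)} = 0 I = 0$)
$\frac{1}{\left(\left(108 + 85 C{\left(10 \right)}\right) + 13 \left(-168\right)\right) \left(13005 + 2717\right) + 92686} = \frac{1}{\left(\left(108 + 85 \cdot 0\right) + 13 \left(-168\right)\right) \left(13005 + 2717\right) + 92686} = \frac{1}{\left(\left(108 + 0\right) - 2184\right) 15722 + 92686} = \frac{1}{\left(108 - 2184\right) 15722 + 92686} = \frac{1}{\left(-2076\right) 15722 + 92686} = \frac{1}{-32638872 + 92686} = \frac{1}{-32546186} = - \frac{1}{32546186}$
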